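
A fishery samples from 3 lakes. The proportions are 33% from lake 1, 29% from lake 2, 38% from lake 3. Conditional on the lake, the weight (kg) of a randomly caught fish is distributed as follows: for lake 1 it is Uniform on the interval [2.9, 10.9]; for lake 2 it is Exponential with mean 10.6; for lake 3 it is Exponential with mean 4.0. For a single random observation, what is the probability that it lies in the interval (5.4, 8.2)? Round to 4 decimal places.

0.2055

Conditional on each lake, P(5.4 < X < 8.2): 1: 0.35; 2: 0.139479; 3: 0.130505.
By total probability, P(5.4 < X < 8.2) = 0.33·0.35 + 0.29·0.139479 + 0.38·0.130505 = 0.205541.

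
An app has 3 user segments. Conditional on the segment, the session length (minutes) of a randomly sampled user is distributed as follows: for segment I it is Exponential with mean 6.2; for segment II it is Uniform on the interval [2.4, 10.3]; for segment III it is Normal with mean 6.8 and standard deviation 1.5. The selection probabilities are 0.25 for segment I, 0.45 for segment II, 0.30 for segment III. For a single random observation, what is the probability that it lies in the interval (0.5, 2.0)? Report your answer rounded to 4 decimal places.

Conditional on each segment, P(0.5 < X < 2.0): I: 0.198243; II: 0; III: 0.000673792.
By total probability, P(0.5 < X < 2.0) = 0.25·0.198243 + 0.45·0 + 0.3·0.000673792 = 0.049763.

0.0498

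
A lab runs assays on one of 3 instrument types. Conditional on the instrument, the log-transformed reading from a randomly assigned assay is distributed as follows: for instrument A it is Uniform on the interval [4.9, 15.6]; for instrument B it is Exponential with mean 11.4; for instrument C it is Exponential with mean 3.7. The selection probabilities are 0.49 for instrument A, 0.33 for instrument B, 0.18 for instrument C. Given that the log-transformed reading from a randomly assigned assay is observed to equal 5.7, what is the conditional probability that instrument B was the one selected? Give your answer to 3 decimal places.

Likelihoods f(5.7 | ·): A: 0.0934579; B: 0.0532044; C: 0.0579095.
Posterior ∝ prior × likelihood. Numerator for B: 0.33·0.0532044 = 0.0175575.
Normalizing constant: 0.49·0.0934579 + 0.33·0.0532044 + 0.18·0.0579095 = 0.0737756.
P(B | observation) = 0.0175575 / 0.0737756 = 0.237985.

0.238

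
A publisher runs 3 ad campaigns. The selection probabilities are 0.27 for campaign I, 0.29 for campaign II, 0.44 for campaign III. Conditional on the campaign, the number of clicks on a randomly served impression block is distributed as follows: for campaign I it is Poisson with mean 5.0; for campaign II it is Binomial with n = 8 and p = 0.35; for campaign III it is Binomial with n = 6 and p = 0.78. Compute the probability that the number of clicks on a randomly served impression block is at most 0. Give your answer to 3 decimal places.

0.011

Conditional on each campaign, P(X ≤ 0): I: 0.00673795; II: 0.0318645; III: 0.00011338.
By total probability, P(X ≤ 0) = 0.27·0.00673795 + 0.29·0.0318645 + 0.44·0.00011338 = 0.0111098.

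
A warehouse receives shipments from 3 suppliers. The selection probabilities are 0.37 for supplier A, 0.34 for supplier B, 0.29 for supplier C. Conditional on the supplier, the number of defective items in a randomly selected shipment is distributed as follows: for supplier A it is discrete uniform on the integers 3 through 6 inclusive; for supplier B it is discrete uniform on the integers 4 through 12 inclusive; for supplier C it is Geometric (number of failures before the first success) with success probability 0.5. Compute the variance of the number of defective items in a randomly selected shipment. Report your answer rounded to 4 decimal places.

10.9960

Per component, A: μ=4.5, E[X²]=21.5; B: μ=8, E[X²]=70.6667; C: μ=1, E[X²]=3.
E[X] = 0.37·4.5 + 0.34·8 + 0.29·1 = 4.675.
E[X²] = 0.37·21.5 + 0.34·70.6667 + 0.29·3 = 32.8517.
Var(X) = E[X²] − (E[X])² = 32.8517 − 21.8556 = 10.996.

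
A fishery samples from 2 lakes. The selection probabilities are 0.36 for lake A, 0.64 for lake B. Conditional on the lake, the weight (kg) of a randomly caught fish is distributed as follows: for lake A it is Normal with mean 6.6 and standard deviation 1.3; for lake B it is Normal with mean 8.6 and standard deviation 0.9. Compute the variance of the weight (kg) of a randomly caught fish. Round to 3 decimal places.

Per component, A: μ=6.6, E[X²]=45.25; B: μ=8.6, E[X²]=74.77.
E[X] = 0.36·6.6 + 0.64·8.6 = 7.88.
E[X²] = 0.36·45.25 + 0.64·74.77 = 64.1428.
Var(X) = E[X²] − (E[X])² = 64.1428 − 62.0944 = 2.0484.

2.048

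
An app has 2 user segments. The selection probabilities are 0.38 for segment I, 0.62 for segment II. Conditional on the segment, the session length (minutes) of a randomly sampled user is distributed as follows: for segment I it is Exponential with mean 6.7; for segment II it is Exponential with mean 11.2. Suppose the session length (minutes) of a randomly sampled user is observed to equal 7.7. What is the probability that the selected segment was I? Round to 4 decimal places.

0.3923

Likelihoods f(7.7 | ·): I: 0.0472945; II: 0.0448957.
Posterior ∝ prior × likelihood. Numerator for I: 0.38·0.0472945 = 0.0179719.
Normalizing constant: 0.38·0.0472945 + 0.62·0.0448957 = 0.0458072.
P(I | observation) = 0.0179719 / 0.0458072 = 0.392338.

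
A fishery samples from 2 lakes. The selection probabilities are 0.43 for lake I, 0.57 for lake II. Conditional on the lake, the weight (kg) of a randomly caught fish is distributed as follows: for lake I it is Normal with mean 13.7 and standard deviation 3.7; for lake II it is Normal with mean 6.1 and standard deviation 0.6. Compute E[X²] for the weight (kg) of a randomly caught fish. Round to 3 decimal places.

For each component E[X²] = Var + (mean)², giving I: 201.38; II: 37.57.
Overall E[X²] = 0.43·201.38 + 0.57·37.57 = 108.008.

108.008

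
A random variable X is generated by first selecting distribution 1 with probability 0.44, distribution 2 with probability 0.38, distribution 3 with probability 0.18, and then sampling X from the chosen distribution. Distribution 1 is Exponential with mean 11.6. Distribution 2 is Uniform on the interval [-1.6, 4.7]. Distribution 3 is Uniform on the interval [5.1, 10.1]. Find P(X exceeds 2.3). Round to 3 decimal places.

0.686

Conditional on each component, P(X > 2.3): 1: 0.820144; 2: 0.380952; 3: 1.
By total probability, P(X > 2.3) = 0.44·0.820144 + 0.38·0.380952 + 0.18·1 = 0.685625.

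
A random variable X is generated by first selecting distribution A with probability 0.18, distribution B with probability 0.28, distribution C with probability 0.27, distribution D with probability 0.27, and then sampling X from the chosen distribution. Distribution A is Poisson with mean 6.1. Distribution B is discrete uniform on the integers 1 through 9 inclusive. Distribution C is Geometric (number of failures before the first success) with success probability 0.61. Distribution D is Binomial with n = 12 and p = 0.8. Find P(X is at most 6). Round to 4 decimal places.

Conditional on each component, P(X ≤ 6): A: 0.590245; B: 0.666667; C: 0.998628; D: 0.0194053.
By total probability, P(X ≤ 6) = 0.18·0.590245 + 0.28·0.666667 + 0.27·0.998628 + 0.27·0.0194053 = 0.56778.

0.5678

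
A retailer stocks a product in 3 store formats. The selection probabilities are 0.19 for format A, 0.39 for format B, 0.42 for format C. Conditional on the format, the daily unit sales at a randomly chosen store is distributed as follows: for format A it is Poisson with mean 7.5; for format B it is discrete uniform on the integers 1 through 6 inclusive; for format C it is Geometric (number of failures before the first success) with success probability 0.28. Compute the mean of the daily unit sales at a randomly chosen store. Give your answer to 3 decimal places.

3.870

Component means — A: 7.5; B: 3.5; C: 2.57143.
E[X] = 0.19·7.5 + 0.39·3.5 + 0.42·2.57143 = 3.87.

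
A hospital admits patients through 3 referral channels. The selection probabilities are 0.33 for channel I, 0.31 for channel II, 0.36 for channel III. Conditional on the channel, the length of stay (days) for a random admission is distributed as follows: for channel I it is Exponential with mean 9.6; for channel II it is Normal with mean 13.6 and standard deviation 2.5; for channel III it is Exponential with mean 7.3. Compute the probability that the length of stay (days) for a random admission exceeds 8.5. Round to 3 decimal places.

Conditional on each channel, P(X > 8.5): I: 0.412542; II: 0.979325; III: 0.312115.
By total probability, P(X > 8.5) = 0.33·0.412542 + 0.31·0.979325 + 0.36·0.312115 = 0.552091.

0.552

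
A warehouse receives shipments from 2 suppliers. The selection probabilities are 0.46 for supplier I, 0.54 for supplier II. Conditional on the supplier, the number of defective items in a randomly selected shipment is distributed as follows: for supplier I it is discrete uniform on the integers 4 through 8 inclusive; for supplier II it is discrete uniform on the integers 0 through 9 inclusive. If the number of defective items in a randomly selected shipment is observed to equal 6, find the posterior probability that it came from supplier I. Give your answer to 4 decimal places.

Likelihoods P(X=6 | ·): I: 0.2; II: 0.1.
Posterior ∝ prior × likelihood. Numerator for I: 0.46·0.2 = 0.092.
Normalizing constant: 0.46·0.2 + 0.54·0.1 = 0.146.
P(I | observation) = 0.092 / 0.146 = 0.630137.

0.6301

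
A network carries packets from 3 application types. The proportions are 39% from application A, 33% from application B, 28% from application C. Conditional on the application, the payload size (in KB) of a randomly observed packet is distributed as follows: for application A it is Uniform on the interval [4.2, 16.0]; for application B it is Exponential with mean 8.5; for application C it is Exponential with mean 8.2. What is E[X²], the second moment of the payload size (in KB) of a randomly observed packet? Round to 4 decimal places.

129.6486

For each component E[X²] = Var + (mean)², giving A: 113.613; B: 144.5; C: 134.48.
Overall E[X²] = 0.39·113.613 + 0.33·144.5 + 0.28·134.48 = 129.649.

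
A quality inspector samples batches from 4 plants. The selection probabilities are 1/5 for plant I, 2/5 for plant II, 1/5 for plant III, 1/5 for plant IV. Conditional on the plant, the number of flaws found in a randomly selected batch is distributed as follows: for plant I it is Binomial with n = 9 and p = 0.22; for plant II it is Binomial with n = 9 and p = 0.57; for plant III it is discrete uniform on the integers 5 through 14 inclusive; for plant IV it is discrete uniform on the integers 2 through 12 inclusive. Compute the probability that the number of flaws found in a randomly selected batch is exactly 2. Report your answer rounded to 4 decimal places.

0.0921

Conditional on each plant, P(X = 2): I: 0.306062; II: 0.031793; III: 0; IV: 0.0909091.
By total probability, P(X = 2) = 0.2·0.306062 + 0.4·0.031793 + 0.2·0 + 0.2·0.0909091 = 0.0921115.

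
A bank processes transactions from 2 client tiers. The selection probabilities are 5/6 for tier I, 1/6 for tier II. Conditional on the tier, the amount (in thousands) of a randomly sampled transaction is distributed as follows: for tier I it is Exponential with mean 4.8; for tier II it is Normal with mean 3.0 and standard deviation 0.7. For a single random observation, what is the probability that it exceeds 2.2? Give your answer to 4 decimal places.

0.6725

Conditional on each tier, P(X > 2.2): I: 0.632337; II: 0.873451.
By total probability, P(X > 2.2) = 0.833333·0.632337 + 0.166667·0.873451 = 0.672522.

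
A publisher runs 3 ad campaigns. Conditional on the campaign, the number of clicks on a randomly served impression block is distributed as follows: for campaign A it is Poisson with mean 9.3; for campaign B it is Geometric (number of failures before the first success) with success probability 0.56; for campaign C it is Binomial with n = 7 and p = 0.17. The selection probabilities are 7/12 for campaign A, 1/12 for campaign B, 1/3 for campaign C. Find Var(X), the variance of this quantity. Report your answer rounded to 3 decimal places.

22.189

Per component, A: μ=9.3, E[X²]=95.79; B: μ=0.785714, E[X²]=2.02041; C: μ=1.19, E[X²]=2.4038.
E[X] = 0.583333·9.3 + 0.0833333·0.785714 + 0.333333·1.19 = 5.88714.
E[X²] = 0.583333·95.79 + 0.0833333·2.02041 + 0.333333·2.4038 = 56.8471.
Var(X) = E[X²] − (E[X])² = 56.8471 − 34.6585 = 22.1887.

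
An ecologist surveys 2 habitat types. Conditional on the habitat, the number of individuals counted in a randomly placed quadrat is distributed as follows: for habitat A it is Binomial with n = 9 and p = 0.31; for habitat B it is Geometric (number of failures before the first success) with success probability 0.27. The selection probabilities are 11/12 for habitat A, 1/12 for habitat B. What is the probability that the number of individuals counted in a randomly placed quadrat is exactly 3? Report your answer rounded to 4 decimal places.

Conditional on each habitat, P(X = 3): A: 0.270059; B: 0.105035.
By total probability, P(X = 3) = 0.916667·0.270059 + 0.0833333·0.105035 = 0.256307.

0.2563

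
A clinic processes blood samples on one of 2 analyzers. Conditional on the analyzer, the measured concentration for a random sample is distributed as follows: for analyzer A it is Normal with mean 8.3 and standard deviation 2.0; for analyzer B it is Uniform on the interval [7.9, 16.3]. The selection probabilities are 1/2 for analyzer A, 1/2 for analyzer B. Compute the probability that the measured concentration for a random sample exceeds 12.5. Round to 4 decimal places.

0.2351

Conditional on each analyzer, P(X > 12.5): A: 0.0178644; B: 0.452381.
By total probability, P(X > 12.5) = 0.5·0.0178644 + 0.5·0.452381 = 0.235123.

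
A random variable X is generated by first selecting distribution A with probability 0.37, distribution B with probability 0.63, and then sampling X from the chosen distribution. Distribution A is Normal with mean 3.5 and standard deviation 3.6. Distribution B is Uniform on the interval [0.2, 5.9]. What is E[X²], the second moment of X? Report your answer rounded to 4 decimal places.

For each component E[X²] = Var + (mean)², giving A: 25.21; B: 12.01.
Overall E[X²] = 0.37·25.21 + 0.63·12.01 = 16.894.

16.8940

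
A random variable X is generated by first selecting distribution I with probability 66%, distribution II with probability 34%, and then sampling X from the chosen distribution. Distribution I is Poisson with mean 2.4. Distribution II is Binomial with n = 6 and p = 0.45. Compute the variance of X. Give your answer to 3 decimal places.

Per component, I: μ=2.4, E[X²]=8.16; II: μ=2.7, E[X²]=8.775.
E[X] = 0.66·2.4 + 0.34·2.7 = 2.502.
E[X²] = 0.66·8.16 + 0.34·8.775 = 8.3691.
Var(X) = E[X²] − (E[X])² = 8.3691 − 6.26 = 2.1091.

2.109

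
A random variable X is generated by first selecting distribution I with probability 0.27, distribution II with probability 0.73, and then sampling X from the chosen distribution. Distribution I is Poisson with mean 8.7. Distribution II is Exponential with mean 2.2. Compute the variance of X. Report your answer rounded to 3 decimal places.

14.210

Per component, I: μ=8.7, E[X²]=84.39; II: μ=2.2, E[X²]=9.68.
E[X] = 0.27·8.7 + 0.73·2.2 = 3.955.
E[X²] = 0.27·84.39 + 0.73·9.68 = 29.8517.
Var(X) = E[X²] − (E[X])² = 29.8517 − 15.642 = 14.2097.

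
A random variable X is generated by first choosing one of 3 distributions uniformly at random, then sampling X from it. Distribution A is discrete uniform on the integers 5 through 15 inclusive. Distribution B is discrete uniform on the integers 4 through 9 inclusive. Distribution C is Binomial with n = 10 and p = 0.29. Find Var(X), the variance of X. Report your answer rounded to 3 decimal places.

Per component, A: μ=10, E[X²]=110; B: μ=6.5, E[X²]=45.1667; C: μ=2.9, E[X²]=10.469.
E[X] = 0.333333·10 + 0.333333·6.5 + 0.333333·2.9 = 6.46667.
E[X²] = 0.333333·110 + 0.333333·45.1667 + 0.333333·10.469 = 55.2119.
Var(X) = E[X²] − (E[X])² = 55.2119 − 41.8178 = 13.3941.

13.394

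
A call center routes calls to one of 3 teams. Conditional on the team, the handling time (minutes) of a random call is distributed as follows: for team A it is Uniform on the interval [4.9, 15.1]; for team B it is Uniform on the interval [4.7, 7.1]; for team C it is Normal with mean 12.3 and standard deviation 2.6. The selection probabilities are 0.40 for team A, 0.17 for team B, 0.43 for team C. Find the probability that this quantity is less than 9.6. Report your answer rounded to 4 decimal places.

Conditional on each team, P(X < 9.6): A: 0.460784; B: 1; C: 0.149528.
By total probability, P(X < 9.6) = 0.4·0.460784 + 0.17·1 + 0.43·0.149528 = 0.418611.

0.4186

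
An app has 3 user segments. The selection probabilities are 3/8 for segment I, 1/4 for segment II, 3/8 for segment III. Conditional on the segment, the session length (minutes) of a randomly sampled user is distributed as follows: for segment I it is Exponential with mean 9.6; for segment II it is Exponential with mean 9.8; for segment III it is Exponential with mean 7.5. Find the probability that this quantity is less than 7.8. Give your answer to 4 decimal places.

Conditional on each segment, P(X < 7.8): I: 0.556253; II: 0.548833; III: 0.646545.
By total probability, P(X < 7.8) = 0.375·0.556253 + 0.25·0.548833 + 0.375·0.646545 = 0.588258.

0.5883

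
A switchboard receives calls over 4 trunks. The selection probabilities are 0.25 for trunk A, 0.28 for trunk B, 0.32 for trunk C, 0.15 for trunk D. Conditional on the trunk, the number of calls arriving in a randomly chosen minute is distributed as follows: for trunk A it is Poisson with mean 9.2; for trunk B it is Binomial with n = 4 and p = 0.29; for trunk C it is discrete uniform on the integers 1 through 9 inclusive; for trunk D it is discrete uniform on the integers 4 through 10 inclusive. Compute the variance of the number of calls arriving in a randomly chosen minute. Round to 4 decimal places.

14.3272

Per component, A: μ=9.2, E[X²]=93.84; B: μ=1.16, E[X²]=2.1692; C: μ=5, E[X²]=31.6667; D: μ=7, E[X²]=53.
E[X] = 0.25·9.2 + 0.28·1.16 + 0.32·5 + 0.15·7 = 5.2748.
E[X²] = 0.25·93.84 + 0.28·2.1692 + 0.32·31.6667 + 0.15·53 = 42.1507.
Var(X) = E[X²] − (E[X])² = 42.1507 − 27.8235 = 14.3272.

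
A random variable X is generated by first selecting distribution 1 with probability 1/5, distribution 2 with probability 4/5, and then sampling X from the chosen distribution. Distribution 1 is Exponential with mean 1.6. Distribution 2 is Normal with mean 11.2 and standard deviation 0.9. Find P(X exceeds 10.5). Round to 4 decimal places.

0.6256

Conditional on each component, P(X > 10.5): 1: 0.00141235; 2: 0.78165.
By total probability, P(X > 10.5) = 0.2·0.00141235 + 0.8·0.78165 = 0.625602.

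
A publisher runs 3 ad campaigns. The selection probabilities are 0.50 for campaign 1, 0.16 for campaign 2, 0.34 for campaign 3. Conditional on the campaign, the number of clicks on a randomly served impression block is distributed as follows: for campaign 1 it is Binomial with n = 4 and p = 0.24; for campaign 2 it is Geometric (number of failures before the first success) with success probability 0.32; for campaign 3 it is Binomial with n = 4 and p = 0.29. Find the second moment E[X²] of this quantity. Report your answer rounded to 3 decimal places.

3.348

For each component E[X²] = Var + (mean)², giving 1: 1.6512; 2: 11.1562; 3: 2.1692.
Overall E[X²] = 0.5·1.6512 + 0.16·11.1562 + 0.34·2.1692 = 3.34813.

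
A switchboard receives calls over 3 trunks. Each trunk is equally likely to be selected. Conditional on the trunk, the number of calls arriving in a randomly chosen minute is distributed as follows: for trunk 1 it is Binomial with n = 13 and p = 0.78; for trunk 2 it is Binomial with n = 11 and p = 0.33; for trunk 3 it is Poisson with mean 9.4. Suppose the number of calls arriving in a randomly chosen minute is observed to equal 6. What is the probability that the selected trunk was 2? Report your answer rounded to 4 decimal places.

0.4754

Likelihoods P(X=6 | ·): 1: 0.00963926; 2: 0.0805563; 3: 0.0792623.
Posterior ∝ prior × likelihood. Numerator for 2: 0.333333·0.0805563 = 0.0268521.
Normalizing constant: 0.333333·0.00963926 + 0.333333·0.0805563 + 0.333333·0.0792623 = 0.0564859.
P(2 | observation) = 0.0268521 / 0.0564859 = 0.475377.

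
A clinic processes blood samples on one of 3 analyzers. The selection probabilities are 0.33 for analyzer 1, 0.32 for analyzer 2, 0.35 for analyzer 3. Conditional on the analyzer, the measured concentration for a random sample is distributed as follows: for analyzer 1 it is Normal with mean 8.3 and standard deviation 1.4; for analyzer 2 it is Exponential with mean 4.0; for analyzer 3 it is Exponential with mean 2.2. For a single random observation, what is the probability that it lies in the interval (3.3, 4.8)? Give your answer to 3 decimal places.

0.084

Conditional on each analyzer, P(3.3 < X < 4.8): 1: 0.00603215; 2: 0.137041; 3: 0.110294.
By total probability, P(3.3 < X < 4.8) = 0.33·0.00603215 + 0.32·0.137041 + 0.35·0.110294 = 0.0844465.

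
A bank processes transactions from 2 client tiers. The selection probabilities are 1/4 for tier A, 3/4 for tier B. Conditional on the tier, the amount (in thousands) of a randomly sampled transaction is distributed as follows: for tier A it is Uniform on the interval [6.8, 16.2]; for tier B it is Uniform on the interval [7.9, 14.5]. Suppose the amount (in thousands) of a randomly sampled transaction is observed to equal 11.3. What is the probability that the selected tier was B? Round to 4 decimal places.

Likelihoods f(11.3 | ·): A: 0.106383; B: 0.151515.
Posterior ∝ prior × likelihood. Numerator for B: 0.75·0.151515 = 0.113636.
Normalizing constant: 0.25·0.106383 + 0.75·0.151515 = 0.140232.
P(B | observation) = 0.113636 / 0.140232 = 0.810345.

0.8103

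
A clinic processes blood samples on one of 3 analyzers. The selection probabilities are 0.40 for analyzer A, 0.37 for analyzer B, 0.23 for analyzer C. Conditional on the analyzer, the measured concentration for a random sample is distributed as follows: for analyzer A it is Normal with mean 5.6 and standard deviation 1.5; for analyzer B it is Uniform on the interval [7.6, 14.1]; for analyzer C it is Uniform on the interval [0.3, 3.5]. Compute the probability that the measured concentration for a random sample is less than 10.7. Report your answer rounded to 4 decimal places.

Conditional on each analyzer, P(X < 10.7): A: 0.999663; B: 0.476923; C: 1.
By total probability, P(X < 10.7) = 0.4·0.999663 + 0.37·0.476923 + 0.23·1 = 0.806327.

0.8063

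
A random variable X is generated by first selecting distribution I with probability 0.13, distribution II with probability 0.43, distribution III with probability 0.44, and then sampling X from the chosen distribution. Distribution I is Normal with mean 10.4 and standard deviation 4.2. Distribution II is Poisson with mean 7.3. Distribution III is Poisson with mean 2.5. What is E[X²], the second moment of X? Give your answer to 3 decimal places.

For each component E[X²] = Var + (mean)², giving I: 125.8; II: 60.59; III: 8.75.
Overall E[X²] = 0.13·125.8 + 0.43·60.59 + 0.44·8.75 = 46.2577.

46.258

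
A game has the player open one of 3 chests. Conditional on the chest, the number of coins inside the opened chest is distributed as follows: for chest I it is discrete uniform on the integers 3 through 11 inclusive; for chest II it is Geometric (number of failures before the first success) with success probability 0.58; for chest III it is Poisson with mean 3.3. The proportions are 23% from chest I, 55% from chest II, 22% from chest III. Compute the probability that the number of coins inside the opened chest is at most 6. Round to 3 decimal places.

0.860

Conditional on each chest, P(X ≤ 6): I: 0.444444; II: 0.997695; III: 0.949034.
By total probability, P(X ≤ 6) = 0.23·0.444444 + 0.55·0.997695 + 0.22·0.949034 = 0.859742.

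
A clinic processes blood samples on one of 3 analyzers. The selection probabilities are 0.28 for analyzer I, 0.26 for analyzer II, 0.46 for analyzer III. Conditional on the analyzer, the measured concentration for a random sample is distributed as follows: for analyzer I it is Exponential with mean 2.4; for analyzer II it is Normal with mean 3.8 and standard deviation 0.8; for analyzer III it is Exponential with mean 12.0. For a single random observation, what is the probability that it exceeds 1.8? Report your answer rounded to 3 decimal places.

0.787

Conditional on each analyzer, P(X > 1.8): I: 0.472367; II: 0.99379; III: 0.860708.
By total probability, P(X > 1.8) = 0.28·0.472367 + 0.26·0.99379 + 0.46·0.860708 = 0.786574.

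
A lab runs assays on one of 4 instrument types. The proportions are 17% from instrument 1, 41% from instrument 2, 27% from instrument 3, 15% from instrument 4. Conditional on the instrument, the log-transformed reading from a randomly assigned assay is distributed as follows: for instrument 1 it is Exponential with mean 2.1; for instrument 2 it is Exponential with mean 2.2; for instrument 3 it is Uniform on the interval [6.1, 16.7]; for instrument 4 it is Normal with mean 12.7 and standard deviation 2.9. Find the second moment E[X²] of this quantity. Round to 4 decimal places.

68.5405

For each component E[X²] = Var + (mean)², giving 1: 8.82; 2: 9.68; 3: 139.323; 4: 169.7.
Overall E[X²] = 0.17·8.82 + 0.41·9.68 + 0.27·139.323 + 0.15·169.7 = 68.5405.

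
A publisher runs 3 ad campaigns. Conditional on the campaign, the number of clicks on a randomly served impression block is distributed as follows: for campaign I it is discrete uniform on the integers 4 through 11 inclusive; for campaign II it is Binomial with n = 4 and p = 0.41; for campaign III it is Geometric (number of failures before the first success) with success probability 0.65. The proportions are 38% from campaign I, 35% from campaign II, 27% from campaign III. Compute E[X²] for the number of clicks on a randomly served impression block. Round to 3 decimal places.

24.952

For each component E[X²] = Var + (mean)², giving I: 61.5; II: 3.6572; III: 1.11834.
Overall E[X²] = 0.38·61.5 + 0.35·3.6572 + 0.27·1.11834 = 24.952.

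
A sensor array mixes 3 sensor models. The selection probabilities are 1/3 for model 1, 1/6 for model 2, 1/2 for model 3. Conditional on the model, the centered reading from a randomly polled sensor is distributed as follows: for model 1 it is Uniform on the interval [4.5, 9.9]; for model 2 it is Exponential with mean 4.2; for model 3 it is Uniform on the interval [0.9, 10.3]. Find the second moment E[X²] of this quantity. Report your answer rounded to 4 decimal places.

For each component E[X²] = Var + (mean)², giving 1: 54.27; 2: 35.28; 3: 38.7233.
Overall E[X²] = 0.333333·54.27 + 0.166667·35.28 + 0.5·38.7233 = 43.3317.

43.3317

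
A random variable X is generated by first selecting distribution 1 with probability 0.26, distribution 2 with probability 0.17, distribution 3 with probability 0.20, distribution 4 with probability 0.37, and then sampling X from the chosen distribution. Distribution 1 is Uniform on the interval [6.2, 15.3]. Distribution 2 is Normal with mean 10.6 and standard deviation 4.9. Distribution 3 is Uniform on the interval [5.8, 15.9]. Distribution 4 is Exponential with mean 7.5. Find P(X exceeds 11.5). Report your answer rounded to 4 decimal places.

Conditional on each component, P(X > 11.5): 1: 0.417582; 2: 0.427135; 3: 0.435644; 4: 0.215815.
By total probability, P(X > 11.5) = 0.26·0.417582 + 0.17·0.427135 + 0.2·0.435644 + 0.37·0.215815 = 0.348165.

0.3482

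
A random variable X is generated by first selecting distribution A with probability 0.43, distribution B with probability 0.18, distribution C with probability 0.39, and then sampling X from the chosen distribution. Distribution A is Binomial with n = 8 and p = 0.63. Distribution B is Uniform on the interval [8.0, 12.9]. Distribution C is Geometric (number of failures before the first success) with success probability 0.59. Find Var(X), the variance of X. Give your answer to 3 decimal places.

Per component, A: μ=5.04, E[X²]=27.2664; B: μ=10.45, E[X²]=111.203; C: μ=0.694915, E[X²]=1.66073.
E[X] = 0.43·5.04 + 0.18·10.45 + 0.39·0.694915 = 4.31922.
E[X²] = 0.43·27.2664 + 0.18·111.203 + 0.39·1.66073 = 32.3888.
Var(X) = E[X²] − (E[X])² = 32.3888 − 18.6556 = 13.7332.

13.733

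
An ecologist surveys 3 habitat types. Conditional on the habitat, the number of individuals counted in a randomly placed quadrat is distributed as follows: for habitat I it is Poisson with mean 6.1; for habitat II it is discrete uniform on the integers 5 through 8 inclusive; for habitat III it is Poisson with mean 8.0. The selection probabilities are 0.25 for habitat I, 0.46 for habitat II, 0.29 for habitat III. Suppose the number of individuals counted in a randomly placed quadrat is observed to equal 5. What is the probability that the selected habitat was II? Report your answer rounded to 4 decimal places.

0.6353

Likelihoods P(X=5 | ·): I: 0.15786; II: 0.25; III: 0.0916037.
Posterior ∝ prior × likelihood. Numerator for II: 0.46·0.25 = 0.115.
Normalizing constant: 0.25·0.15786 + 0.46·0.25 + 0.29·0.0916037 = 0.18103.
P(II | observation) = 0.115 / 0.18103 = 0.635254.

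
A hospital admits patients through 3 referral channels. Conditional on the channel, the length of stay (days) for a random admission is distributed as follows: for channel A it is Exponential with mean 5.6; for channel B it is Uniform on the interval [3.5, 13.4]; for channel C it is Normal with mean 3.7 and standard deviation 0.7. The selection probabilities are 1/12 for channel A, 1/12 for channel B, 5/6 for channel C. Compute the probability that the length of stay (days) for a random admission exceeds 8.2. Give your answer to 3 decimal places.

0.063

Conditional on each channel, P(X > 8.2): A: 0.231243; B: 0.525253; C: 6.44044e-11.
By total probability, P(X > 8.2) = 0.0833333·0.231243 + 0.0833333·0.525253 + 0.833333·6.44044e-11 = 0.0630413.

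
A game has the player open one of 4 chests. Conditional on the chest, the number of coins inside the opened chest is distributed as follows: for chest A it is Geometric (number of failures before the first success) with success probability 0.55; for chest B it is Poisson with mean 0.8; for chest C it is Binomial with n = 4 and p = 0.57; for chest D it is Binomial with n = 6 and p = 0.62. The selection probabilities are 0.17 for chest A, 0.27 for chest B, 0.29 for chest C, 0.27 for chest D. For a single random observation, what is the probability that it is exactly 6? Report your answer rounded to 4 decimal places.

Conditional on each chest, P(X = 6): A: 0.00456707; B: 0.000163596; C: 0; D: 0.0568002.
By total probability, P(X = 6) = 0.17·0.00456707 + 0.27·0.000163596 + 0.29·0 + 0.27·0.0568002 = 0.0161566.

0.0162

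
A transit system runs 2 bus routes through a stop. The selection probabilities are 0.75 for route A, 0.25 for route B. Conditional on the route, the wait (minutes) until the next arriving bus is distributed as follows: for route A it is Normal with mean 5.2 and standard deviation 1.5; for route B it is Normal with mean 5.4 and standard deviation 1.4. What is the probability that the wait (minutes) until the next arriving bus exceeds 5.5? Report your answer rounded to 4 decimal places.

0.4334

Conditional on each route, P(X > 5.5): A: 0.42074; B: 0.471528.
By total probability, P(X > 5.5) = 0.75·0.42074 + 0.25·0.471528 = 0.433437.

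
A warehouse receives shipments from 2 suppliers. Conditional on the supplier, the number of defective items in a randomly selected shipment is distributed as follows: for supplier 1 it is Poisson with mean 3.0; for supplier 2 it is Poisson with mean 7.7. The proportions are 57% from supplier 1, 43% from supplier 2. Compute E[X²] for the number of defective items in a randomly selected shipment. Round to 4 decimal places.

35.6457

For each component E[X²] = Var + (mean)², giving 1: 12; 2: 66.99.
Overall E[X²] = 0.57·12 + 0.43·66.99 = 35.6457.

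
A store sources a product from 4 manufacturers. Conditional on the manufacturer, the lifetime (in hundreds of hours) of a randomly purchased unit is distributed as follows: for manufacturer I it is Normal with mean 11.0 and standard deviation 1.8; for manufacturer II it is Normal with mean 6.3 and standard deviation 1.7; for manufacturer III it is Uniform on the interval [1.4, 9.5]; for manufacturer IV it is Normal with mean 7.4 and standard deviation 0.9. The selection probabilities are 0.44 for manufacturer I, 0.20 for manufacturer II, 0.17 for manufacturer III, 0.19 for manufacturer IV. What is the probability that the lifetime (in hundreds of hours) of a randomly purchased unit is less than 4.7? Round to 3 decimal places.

Conditional on each manufacturer, P(X < 4.7): I: 0.000232629; II: 0.173307; III: 0.407407; IV: 0.0013499.
By total probability, P(X < 4.7) = 0.44·0.000232629 + 0.2·0.173307 + 0.17·0.407407 + 0.19·0.0013499 = 0.10428.

0.104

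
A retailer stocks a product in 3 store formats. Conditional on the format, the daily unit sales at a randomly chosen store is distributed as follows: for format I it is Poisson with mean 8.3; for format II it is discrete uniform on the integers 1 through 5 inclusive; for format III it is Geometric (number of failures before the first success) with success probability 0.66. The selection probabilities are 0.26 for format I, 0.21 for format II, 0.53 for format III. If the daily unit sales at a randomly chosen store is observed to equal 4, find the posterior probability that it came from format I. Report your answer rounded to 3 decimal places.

Likelihoods P(X=4 | ·): I: 0.0491425; II: 0.2; III: 0.00881982.
Posterior ∝ prior × likelihood. Numerator for I: 0.26·0.0491425 = 0.012777.
Normalizing constant: 0.26·0.0491425 + 0.21·0.2 + 0.53·0.00881982 = 0.0594515.
P(I | observation) = 0.012777 / 0.0594515 = 0.214915.

0.215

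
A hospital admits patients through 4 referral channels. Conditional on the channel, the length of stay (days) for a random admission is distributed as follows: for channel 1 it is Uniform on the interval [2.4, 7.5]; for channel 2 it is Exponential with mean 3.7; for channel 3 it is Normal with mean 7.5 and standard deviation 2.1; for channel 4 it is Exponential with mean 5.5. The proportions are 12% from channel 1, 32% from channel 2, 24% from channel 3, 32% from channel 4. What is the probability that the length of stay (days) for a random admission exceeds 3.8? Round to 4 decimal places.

Conditional on each channel, P(X > 3.8): 1: 0.72549; 2: 0.35807; 3: 0.960957; 4: 0.50112.
By total probability, P(X > 3.8) = 0.12·0.72549 + 0.32·0.35807 + 0.24·0.960957 + 0.32·0.50112 = 0.592629.

0.5926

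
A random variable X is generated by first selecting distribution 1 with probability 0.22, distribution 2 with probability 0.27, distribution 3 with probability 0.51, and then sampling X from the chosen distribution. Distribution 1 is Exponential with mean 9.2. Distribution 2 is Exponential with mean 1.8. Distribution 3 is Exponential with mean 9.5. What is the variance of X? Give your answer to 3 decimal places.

Per component, 1: μ=9.2, E[X²]=169.28; 2: μ=1.8, E[X²]=6.48; 3: μ=9.5, E[X²]=180.5.
E[X] = 0.22·9.2 + 0.27·1.8 + 0.51·9.5 = 7.355.
E[X²] = 0.22·169.28 + 0.27·6.48 + 0.51·180.5 = 131.046.
Var(X) = E[X²] − (E[X])² = 131.046 − 54.096 = 76.9502.

76.950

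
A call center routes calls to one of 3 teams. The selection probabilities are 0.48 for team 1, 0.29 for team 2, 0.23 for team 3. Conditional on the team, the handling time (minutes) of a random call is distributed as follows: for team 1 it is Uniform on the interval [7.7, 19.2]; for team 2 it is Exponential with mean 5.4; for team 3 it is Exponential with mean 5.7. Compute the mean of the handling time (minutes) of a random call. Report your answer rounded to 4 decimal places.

Component means — 1: 13.45; 2: 5.4; 3: 5.7.
E[X] = 0.48·13.45 + 0.29·5.4 + 0.23·5.7 = 9.333.

9.3330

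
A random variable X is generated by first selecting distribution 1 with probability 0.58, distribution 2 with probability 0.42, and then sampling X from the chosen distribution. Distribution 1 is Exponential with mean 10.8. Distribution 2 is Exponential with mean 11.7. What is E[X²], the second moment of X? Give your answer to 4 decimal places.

For each component E[X²] = Var + (mean)², giving 1: 233.28; 2: 273.78.
Overall E[X²] = 0.58·233.28 + 0.42·273.78 = 250.29.

250.2900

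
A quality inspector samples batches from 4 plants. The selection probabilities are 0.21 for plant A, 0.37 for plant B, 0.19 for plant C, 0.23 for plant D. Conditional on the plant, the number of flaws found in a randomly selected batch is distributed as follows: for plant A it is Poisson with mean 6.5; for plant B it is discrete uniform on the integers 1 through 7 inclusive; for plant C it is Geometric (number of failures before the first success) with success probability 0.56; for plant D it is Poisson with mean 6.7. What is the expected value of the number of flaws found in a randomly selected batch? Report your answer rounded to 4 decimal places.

4.5353

Component means — A: 6.5; B: 4; C: 0.785714; D: 6.7.
E[X] = 0.21·6.5 + 0.37·4 + 0.19·0.785714 + 0.23·6.7 = 4.53529.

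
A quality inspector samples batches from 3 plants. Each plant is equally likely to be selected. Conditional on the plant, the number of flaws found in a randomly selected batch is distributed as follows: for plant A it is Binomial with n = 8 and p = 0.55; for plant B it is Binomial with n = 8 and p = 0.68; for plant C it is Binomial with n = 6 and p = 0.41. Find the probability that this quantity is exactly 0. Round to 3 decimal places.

0.015

Conditional on each plant, P(X = 0): A: 0.00168151; B: 0.000109951; C: 0.0421805.
By total probability, P(X = 0) = 0.333333·0.00168151 + 0.333333·0.000109951 + 0.333333·0.0421805 = 0.0146573.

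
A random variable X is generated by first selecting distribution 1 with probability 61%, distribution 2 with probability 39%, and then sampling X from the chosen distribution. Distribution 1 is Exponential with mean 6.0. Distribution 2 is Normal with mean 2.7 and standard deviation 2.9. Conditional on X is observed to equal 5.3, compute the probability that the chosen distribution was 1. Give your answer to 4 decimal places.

0.5394

Likelihoods f(5.3 | ·): 1: 0.0689004; 2: 0.0920382.
Posterior ∝ prior × likelihood. Numerator for 1: 0.61·0.0689004 = 0.0420293.
Normalizing constant: 0.61·0.0689004 + 0.39·0.0920382 = 0.0779242.
P(1 | observation) = 0.0420293 / 0.0779242 = 0.539361.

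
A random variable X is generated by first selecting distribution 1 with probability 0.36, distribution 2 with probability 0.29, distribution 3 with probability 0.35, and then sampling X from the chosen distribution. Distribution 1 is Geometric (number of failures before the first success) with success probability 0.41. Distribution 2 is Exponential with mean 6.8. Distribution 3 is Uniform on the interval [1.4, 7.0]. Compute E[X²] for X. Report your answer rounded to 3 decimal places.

For each component E[X²] = Var + (mean)², giving 1: 5.58061; 2: 92.48; 3: 20.2533.
Overall E[X²] = 0.36·5.58061 + 0.29·92.48 + 0.35·20.2533 = 35.9169.

35.917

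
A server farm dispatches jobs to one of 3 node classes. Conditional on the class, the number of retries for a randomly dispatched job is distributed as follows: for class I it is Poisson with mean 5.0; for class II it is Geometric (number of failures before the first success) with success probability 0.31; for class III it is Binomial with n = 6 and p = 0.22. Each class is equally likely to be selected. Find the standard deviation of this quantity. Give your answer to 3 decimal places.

Per component, I: μ=5, E[X²]=30; II: μ=2.22581, E[X²]=12.1342; III: μ=1.32, E[X²]=2.772.
E[X] = 0.333333·5 + 0.333333·2.22581 + 0.333333·1.32 = 2.8486.
E[X²] = 0.333333·30 + 0.333333·12.1342 + 0.333333·2.772 = 14.9687.
Var(X) = E[X²] − (E[X])² = 14.9687 − 8.11453 = 6.85421.
SD(X) = √6.85421 = 2.61805.

2.618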